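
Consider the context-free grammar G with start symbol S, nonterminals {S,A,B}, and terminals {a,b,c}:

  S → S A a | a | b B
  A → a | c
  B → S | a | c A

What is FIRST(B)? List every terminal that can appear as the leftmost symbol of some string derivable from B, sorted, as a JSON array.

Compute FIRST by fixpoint:
iter 1:
  A via A→a: +{a}
  A via A→c: +{c}
  B via B→a: +{a}
  B via B→c A: +{c}
  S via S→a: +{a}
  S via S→b B: +{b}
  S: {a,b}  A: {a,c}  B: {a,c}
iter 2:
  B via B→S: +{b}
  S: {a,b}  A: {a,c}  B: {a,b,c}
iter 3: done
  S: {a,b}  A: {a,c}  B: {a,b,c}

FIRST(B) = ["a", "b", "c"]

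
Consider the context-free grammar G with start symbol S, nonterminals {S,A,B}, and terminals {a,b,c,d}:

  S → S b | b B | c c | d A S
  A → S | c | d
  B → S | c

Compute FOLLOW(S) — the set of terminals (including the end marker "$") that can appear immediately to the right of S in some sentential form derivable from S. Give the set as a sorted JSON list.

FIRST sets, iterate to fixpoint:
iter 1:
  A via A→c: +{c}
  A via A→d: +{d}
  B via B→c: +{c}
  S via S→b B: +{b}
  S via S→c c: +{c}
  S via S→d A S: +{d}
  FIRST[S]={b,c,d}  FIRST[A]={c,d}  FIRST[B]={c}
iter 2:
  A via A→S: +{b}
  B via B→S: +{b,d}
  FIRST[S]={b,c,d}  FIRST[A]={b,c,d}  FIRST[B]={b,c,d}
iter 3: (no change)
  FIRST[S]={b,c,d}  FIRST[A]={b,c,d}  FIRST[B]={b,c,d}

FOLLOW iteration:
initialize: $ ∈ FOLLOW(S)
iter 1:
  S→S b: FOLLOW(S) ⊇ FIRST(b) = {b}; new: +{b}
  S→b B: FOLLOW(B) ⊇ FOLLOW(S) ⊇ {$,b}; new: +{$,b}
  S→d A S: FOLLOW(A) ⊇ FIRST(S) = {b,c,d}; new: +{b,c,d}
  S: {$,b}  A: {b,c,d}  B: {$,b}
iter 2:
  A→S: FOLLOW(S) ⊇ FOLLOW(A) ⊇ {b,c,d}; new: +{c,d}
  S→b B: FOLLOW(B) ⊇ FOLLOW(S) ⊇ {$,b,c,d}; new: +{c,d}
  S: {$,b,c,d}  A: {b,c,d}  B: {$,b,c,d}
iter 3: (no change)
  S: {$,b,c,d}  A: {b,c,d}  B: {$,b,c,d}

FOLLOW(S) = ["$", "b", "c", "d"]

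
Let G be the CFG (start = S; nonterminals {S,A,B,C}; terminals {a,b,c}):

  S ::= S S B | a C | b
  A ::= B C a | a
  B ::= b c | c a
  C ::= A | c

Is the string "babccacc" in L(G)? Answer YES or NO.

Convert to CNF:
  S -> S X5 | T0 C | b
  A -> B X3 | a
  B -> T1 T2 | T2 T0
  C -> B X4 | a | c
  T0 -> a
  T1 -> b
  T2 -> c
  X3 -> C T0
  X4 -> C T0
  X5 -> S B

CYK table (by increasing span):
  T[0,0] 'b' = {S,T1}  orig:{S}
  T[1,1] 'a' = {A,C,T0}  orig:{A,C}
  T[2,2] 'b' = {S,T1}  orig:{S}
  T[3,3] 'c' = {C,T2}  orig:{C}
  T[4,4] 'c' = {C,T2}  orig:{C}
  T[5,5] 'a' = {A,C,T0}  orig:{A,C}
  T[6,6] 'c' = {C,T2}  orig:{C}
  T[7,7] 'c' = {C,T2}  orig:{C}
  T[0,1] 'ba' = ∅
  T[1,2] 'ab' = ∅
  T[2,3] 'bc' = {B}
  T[3,4] 'cc' = ∅
  T[4,5] 'ca' = {B,X3,X4}  orig:{B}
  T[5,6] 'ac' = {S}
  T[6,7] 'cc' = ∅
  T[0,2] 'bab' = ∅
  T[1,3] 'abc' = ∅
  T[2,4] 'bcc' = ∅
  T[3,5] 'cca' = ∅
  T[4,6] 'cac' = ∅
  T[5,7] 'acc' = ∅
  T[0,3] 'babc' = ∅
  T[1,4] 'abcc' = ∅
  T[2,5] 'bcca' = {A,C}
  T[3,6] 'ccac' = ∅
  T[4,7] 'cacc' = ∅
  T[0,4] 'babcc' = ∅
  T[1,5] 'abcca' = {S}
  T[2,6] 'bccac' = ∅
  T[3,7] 'ccacc' = ∅
  T[0,5] 'babcca' = ∅
  T[1,6] 'abccac' = ∅
  T[2,7] 'bccacc' = ∅
  T[0,6] 'babccac' = ∅
  T[1,7] 'abccacc' = ∅
  T[0,7] 'babccacc' = ∅

S ∉ T[0,7] ⇒ NO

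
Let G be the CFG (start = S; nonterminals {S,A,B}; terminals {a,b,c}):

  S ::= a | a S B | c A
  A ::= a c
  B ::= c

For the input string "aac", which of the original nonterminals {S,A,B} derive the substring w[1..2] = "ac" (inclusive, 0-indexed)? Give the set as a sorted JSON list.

Convert to CNF:
  S -> T0 X2 | T1 A | a
  A -> T0 T1
  B -> c
  T0 -> a
  T1 -> c
  X2 -> S B

CYK table (by increasing span) — only the sub-triangle for w[1..2]:
  [1..1]={S,T0}  "a"  orig:{S}
  [2..2]={B,T1}  "c"  orig:{B}
  [1..2]={A,X2}  "ac"  orig:{A}

Original NTs in T[1,2] deriving "ac": ["A"]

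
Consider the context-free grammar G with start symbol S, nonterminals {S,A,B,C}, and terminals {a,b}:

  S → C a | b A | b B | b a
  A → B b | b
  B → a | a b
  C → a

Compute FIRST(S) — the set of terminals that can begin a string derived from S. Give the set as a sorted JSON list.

FIRST iteration:
[1]
  A via A→b: +{b}
  B via B→a: +{a}
  C via C→a: +{a}
  S via S→C a: +{a}
  S via S→b A: +{b}
  FIRST[S]={a,b}  FIRST[A]={b}  FIRST[B]={a}  FIRST[C]={a}
[2]
  A via A→B b: +{a}
  FIRST[S]={a,b}  FIRST[A]={a,b}  FIRST[B]={a}  FIRST[C]={a}
[3] (stable)
  FIRST[S]={a,b}  FIRST[A]={a,b}  FIRST[B]={a}  FIRST[C]={a}

FIRST(S) = ["a", "b"]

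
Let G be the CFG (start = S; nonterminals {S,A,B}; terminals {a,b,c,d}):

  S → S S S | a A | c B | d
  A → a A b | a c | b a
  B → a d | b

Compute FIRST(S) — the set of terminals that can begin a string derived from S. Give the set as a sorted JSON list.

FIRST sets, iterate to fixpoint:
round 1:
  A via A→a A b: +{a}
  A via A→b a: +{b}
  B via B→a d: +{a}
  B via B→b: +{b}
  S via S→a A: +{a}
  S via S→c B: +{c}
  S via S→d: +{d}
  S: {a,c,d}  A: {a,b}  B: {a,b}
round 2: — fixpoint
  S: {a,c,d}  A: {a,b}  B: {a,b}

FIRST(S) = ["a", "c", "d"]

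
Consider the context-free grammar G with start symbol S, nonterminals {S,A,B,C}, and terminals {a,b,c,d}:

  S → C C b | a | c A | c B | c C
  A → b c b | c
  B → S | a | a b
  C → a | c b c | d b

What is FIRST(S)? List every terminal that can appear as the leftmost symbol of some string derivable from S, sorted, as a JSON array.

FIRST sets, iterate to fixpoint:
round 1:
  A via A→b c b: +{b}
  A via A→c: +{c}
  B via B→a: +{a}
  C via C→a: +{a}
  C via C→c b c: +{c}
  C via C→d b: +{d}
  S via S→C C b: +{a,c,d}
  S: {a,c,d}  A: {b,c}  B: {a}  C: {a,c,d}
round 2:
  B via B→S: +{c,d}
  S: {a,c,d}  A: {b,c}  B: {a,c,d}  C: {a,c,d}
round 3: — fixpoint
  S: {a,c,d}  A: {b,c}  B: {a,c,d}  C: {a,c,d}

FIRST(S) = ["a", "c", "d"]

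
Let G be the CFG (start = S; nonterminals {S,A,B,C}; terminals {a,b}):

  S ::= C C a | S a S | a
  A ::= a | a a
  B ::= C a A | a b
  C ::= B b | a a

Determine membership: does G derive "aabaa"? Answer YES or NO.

Convert to CNF:
  S -> C X3 | S X4 | a
  A -> T0 T0 | a
  B -> C X2 | T0 T1
  C -> B T1 | T0 T0
  T0 -> a
  T1 -> b
  X2 -> T0 A
  X3 -> C T0
  X4 -> T0 S

Fill CYK table bottom-up:
  [0..0]={A,S,T0}  "a"  orig:{A,S}
  [1..1]={A,S,T0}  "a"  orig:{A,S}
  [2..2]={T1}  "b"  orig:{}
  [3..3]={A,S,T0}  "a"  orig:{A,S}
  [4..4]={A,S,T0}  "a"  orig:{A,S}
  [0..1]={A,C,X2,X4}  "aa"  orig:{A,C}
  [1..2]={B}  "ab"
  [2..3]=∅  "ba"
  [3..4]={A,C,X2,X4}  "aa"  orig:{A,C}
  [0..2]=∅  "aab"
  [1..3]=∅  "aba"
  [2..4]=∅  "baa"
  [0..3]=∅  "aaba"
  [1..4]=∅  "abaa"
  [0..4]=∅  "aabaa"

S ∉ T[0,4] ⇒ NO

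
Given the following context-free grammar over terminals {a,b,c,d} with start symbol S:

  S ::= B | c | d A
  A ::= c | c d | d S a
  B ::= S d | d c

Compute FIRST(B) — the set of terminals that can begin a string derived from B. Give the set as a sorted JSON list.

Compute FIRST by fixpoint:
round 1:
  A via A→c: +{c}
  A via A→d S a: +{d}
  B via B→d c: +{d}
  S via S→B: +{d}
  S via S→c: +{c}
  S: {c,d}  A: {c,d}  B: {d}
round 2:
  B via B→S d: +{c}
  S: {c,d}  A: {c,d}  B: {c,d}
round 3: — fixpoint
  S: {c,d}  A: {c,d}  B: {c,d}

FIRST(B) = ["c", "d"]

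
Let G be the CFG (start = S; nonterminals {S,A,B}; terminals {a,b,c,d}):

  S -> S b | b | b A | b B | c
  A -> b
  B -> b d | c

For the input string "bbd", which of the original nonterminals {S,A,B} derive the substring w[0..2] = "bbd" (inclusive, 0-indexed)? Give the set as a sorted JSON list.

Convert to CNF:
  S -> S T0 | T0 A | T0 B | b | c
  A -> b
  B -> T0 T1 | c
  T0 -> b
  T1 -> d

CYK table (by increasing span), restricted to cells inside w[0..2]:
  T[0,0] 'b' = {A,S,T0}  orig:{A,S}
  T[1,1] 'b' = {A,S,T0}  orig:{A,S}
  T[2,2] 'd' = {T1}  orig:{}
  T[0,1] 'bb' = {S}
  T[1,2] 'bd' = {B}
  T[0,2] 'bbd' = {S}

Original NTs in T[0,2] deriving "bbd": ["S"]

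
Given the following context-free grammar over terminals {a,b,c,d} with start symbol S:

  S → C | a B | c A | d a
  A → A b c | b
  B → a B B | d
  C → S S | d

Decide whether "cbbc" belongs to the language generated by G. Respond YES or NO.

CNF form of G:
  S -> S S | T1 A | T2 B | T3 T2 | d
  A -> A X4 | b
  B -> T2 X5 | d
  C -> S S | d
  T0 -> b
  T1 -> c
  T2 -> a
  T3 -> d
  X4 -> T0 T1
  X5 -> B B

CYK fill:
  cell(0,0) c: {T1}  orig:{}
  cell(1,1) b: {A,T0}  orig:{A}
  cell(2,2) b: {A,T0}  orig:{A}
  cell(3,3) c: {T1}  orig:{}
  cell(0,1) cb: {S}
  cell(1,2) bb: ∅
  cell(2,3) bc: {X4}  orig:{}
  cell(0,2) cbb: ∅
  cell(1,3) bbc: {A}
  cell(0,3) cbbc: {S}

S ∈ T[0,3] ⇒ YES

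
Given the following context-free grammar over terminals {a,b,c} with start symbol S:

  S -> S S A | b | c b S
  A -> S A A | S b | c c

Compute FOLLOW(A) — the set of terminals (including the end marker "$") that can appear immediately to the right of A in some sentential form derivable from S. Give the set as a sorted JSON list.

FIRST iteration:
pass 1:
  A via A→c c: +{c}
  S via S→b: +{b}
  S via S→c b S: +{c}
  FIRST(S)={b,c}  FIRST(A)={c}
pass 2:
  A via A→S A A: +{b}
  FIRST(S)={b,c}  FIRST(A)={b,c}
pass 3: done
  FIRST(S)={b,c}  FIRST(A)={b,c}

FOLLOW sets:
FOLLOW(S) := {$}
[1]
  A→S A A: FOLLOW(S) ⊇ FIRST(A) = {b,c}; new: +{b,c}
  A→S A A: FOLLOW(A) ⊇ FIRST(A) = {b,c}; new: +{b,c}
  S→S S A: FOLLOW(A) ⊇ FOLLOW(S) ⊇ {$,b,c}; new: +{$}
  FOLLOW[S]={$,b,c}  FOLLOW[A]={$,b,c}
[2] done
  FOLLOW[S]={$,b,c}  FOLLOW[A]={$,b,c}

FOLLOW(A) = ["$", "b", "c"]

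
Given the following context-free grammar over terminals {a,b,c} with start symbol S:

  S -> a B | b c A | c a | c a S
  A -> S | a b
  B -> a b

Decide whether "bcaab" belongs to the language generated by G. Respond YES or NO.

CNF form of G:
  S -> T0 B | T1 X5 | T2 T0 | T2 X6
  A -> T0 B | T0 T1 | T1 X3 | T2 T0 | T2 X4
  B -> T0 T1
  T0 -> a
  T1 -> b
  T2 -> c
  X3 -> T2 A
  X4 -> T0 S
  X5 -> T2 A
  X6 -> T0 S

Fill CYK table bottom-up:
  T[0,0] 'b' = {T1}  orig:{}
  T[1,1] 'c' = {T2}  orig:{}
  T[2,2] 'a' = {T0}  orig:{}
  T[3,3] 'a' = {T0}  orig:{}
  T[4,4] 'b' = {T1}  orig:{}
  T[0,1] 'bc' = ∅
  T[1,2] 'ca' = {A,S}
  T[2,3] 'aa' = ∅
  T[3,4] 'ab' = {A,B}
  T[0,2] 'bca' = ∅
  T[1,3] 'caa' = ∅
  T[2,4] 'aab' = {A,S}
  T[0,3] 'bcaa' = ∅
  T[1,4] 'caab' = {X3,X5}  orig:{}
  T[0,4] 'bcaab' = {A,S}

S ∈ T[0,4] ⇒ YES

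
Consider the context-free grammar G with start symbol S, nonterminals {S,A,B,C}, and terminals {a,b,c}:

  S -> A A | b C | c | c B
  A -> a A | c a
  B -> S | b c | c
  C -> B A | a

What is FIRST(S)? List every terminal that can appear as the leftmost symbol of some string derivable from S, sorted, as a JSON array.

Compute FIRST by fixpoint:
round 1:
  A via A→a A: +{a}
  A via A→c a: +{c}
  B via B→b c: +{b}
  B via B→c: +{c}
  C via C→B A: +{b,c}
  C via C→a: +{a}
  S via S→A A: +{a,c}
  S via S→b C: +{b}
  S: {a,b,c}  A: {a,c}  B: {b,c}  C: {a,b,c}
round 2:
  B via B→S: +{a}
  S: {a,b,c}  A: {a,c}  B: {a,b,c}  C: {a,b,c}
round 3: (stable)
  S: {a,b,c}  A: {a,c}  B: {a,b,c}  C: {a,b,c}

FIRST(S) = ["a", "b", "c"]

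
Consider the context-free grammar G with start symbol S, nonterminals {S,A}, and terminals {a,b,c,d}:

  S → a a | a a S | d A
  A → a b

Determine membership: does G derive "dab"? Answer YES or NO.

CNF form of G:
  S -> T0 T0 | T0 X3 | T2 A
  A -> T0 T1
  T0 -> a
  T1 -> b
  T2 -> d
  X3 -> T0 S

CYK table (by increasing span):
  [0..0]={T2}  "d"  orig:{}
  [1..1]={T0}  "a"  orig:{}
  [2..2]={T1}  "b"  orig:{}
  [0..1]=∅  "da"
  [1..2]={A}  "ab"
  [0..2]={S}  "dab"

S ∈ T[0,2] ⇒ YES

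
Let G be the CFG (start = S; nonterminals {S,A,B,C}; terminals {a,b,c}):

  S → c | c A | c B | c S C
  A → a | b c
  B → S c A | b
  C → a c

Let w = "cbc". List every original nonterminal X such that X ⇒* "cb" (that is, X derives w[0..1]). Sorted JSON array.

CNF form of G:
  S -> T1 A | T1 B | T1 X4 | c
  A -> T0 T1 | a
  B -> S X3 | b
  C -> T2 T1
  T0 -> b
  T1 -> c
  T2 -> a
  X3 -> T1 A
  X4 -> S C

CYK table (by increasing span) (cells [i..j] with 0 ≤ i ≤ j ≤ 1 only):
  cell(0,0) c: {S,T1}  orig:{S}
  cell(1,1) b: {B,T0}  orig:{B}
  cell(0,1) cb: {S}

Original NTs in T[0,1] deriving "cb": ["S"]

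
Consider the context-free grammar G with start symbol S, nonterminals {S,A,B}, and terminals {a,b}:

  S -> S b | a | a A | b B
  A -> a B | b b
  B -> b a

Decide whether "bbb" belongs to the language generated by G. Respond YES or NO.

Convert to CNF:
  S -> S T1 | T0 A | T1 B | a
  A -> T0 B | T1 T1
  B -> T1 T0
  T0 -> a
  T1 -> b

CYK table (by increasing span):
  T[0,0] 'b' = {T1}  orig:{}
  T[1,1] 'b' = {T1}  orig:{}
  T[2,2] 'b' = {T1}  orig:{}
  T[0,1] 'bb' = {A}
  T[1,2] 'bb' = {A}
  T[0,2] 'bbb' = ∅

S ∉ T[0,2] ⇒ NO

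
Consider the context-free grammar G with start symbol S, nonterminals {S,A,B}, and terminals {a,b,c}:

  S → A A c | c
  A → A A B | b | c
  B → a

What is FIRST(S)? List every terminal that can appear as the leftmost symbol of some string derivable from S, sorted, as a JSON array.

FIRST iteration:
round 1:
  A via A→b: +{b}
  A via A→c: +{c}
  B via B→a: +{a}
  S via S→A A c: +{b,c}
  S: {b,c}  A: {b,c}  B: {a}
round 2: (stable)
  S: {b,c}  A: {b,c}  B: {a}

FIRST(S) = ["b", "c"]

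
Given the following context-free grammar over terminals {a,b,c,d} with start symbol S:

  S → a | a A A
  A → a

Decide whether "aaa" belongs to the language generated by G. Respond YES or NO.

Convert to CNF:
  S -> T0 X1 | a
  A -> a
  T0 -> a
  X1 -> A A

CYK fill:
  [0..0]={A,S,T0}  "a"  orig:{A,S}
  [1..1]={A,S,T0}  "a"  orig:{A,S}
  [2..2]={A,S,T0}  "a"  orig:{A,S}
  [0..1]={X1}  "aa"  orig:{}
  [1..2]={X1}  "aa"  orig:{}
  [0..2]={S}  "aaa"

S ∈ T[0,2] ⇒ YES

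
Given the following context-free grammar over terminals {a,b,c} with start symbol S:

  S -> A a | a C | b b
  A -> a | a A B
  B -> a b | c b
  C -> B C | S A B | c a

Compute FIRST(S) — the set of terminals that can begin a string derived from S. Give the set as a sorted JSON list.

FIRST sets, iterate to fixpoint:
round 1:
  A via A→a: +{a}
  B via B→a b: +{a}
  B via B→c b: +{c}
  C via C→B C: +{a,c}
  S via S→A a: +{a}
  S via S→b b: +{b}
  S: {a,b}  A: {a}  B: {a,c}  C: {a,c}
round 2:
  C via C→S A B: +{b}
  S: {a,b}  A: {a}  B: {a,c}  C: {a,b,c}
round 3: — fixpoint
  S: {a,b}  A: {a}  B: {a,c}  C: {a,b,c}

FIRST(S) = ["a", "b"]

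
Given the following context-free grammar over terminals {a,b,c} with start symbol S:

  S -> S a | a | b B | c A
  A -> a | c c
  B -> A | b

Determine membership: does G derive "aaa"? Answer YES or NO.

CNF form of G:
  S -> S T1 | T0 A | T2 B | a
  A -> T0 T0 | a
  B -> T0 T0 | a | b
  T0 -> c
  T1 -> a
  T2 -> b

Fill CYK table bottom-up:
  T[0,0] 'a' = {A,B,S,T1}  orig:{A,B,S}
  T[1,1] 'a' = {A,B,S,T1}  orig:{A,B,S}
  T[2,2] 'a' = {A,B,S,T1}  orig:{A,B,S}
  T[0,1] 'aa' = {S}
  T[1,2] 'aa' = {S}
  T[0,2] 'aaa' = {S}

S ∈ T[0,2] ⇒ YES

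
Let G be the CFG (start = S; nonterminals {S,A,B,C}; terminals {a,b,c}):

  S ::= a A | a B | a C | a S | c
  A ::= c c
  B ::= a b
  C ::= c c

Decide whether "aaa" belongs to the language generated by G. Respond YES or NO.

Convert to CNF:
  S -> T1 A | T1 B | T1 C | T1 S | c
  A -> T0 T0
  B -> T1 T2
  C -> T0 T0
  T0 -> c
  T1 -> a
  T2 -> b

Fill CYK table bottom-up:
  [0..0]={T1}  "a"  orig:{}
  [1..1]={T1}  "a"  orig:{}
  [2..2]={T1}  "a"  orig:{}
  [0..1]=∅  "aa"
  [1..2]=∅  "aa"
  [0..2]=∅  "aaa"

S ∉ T[0,2] ⇒ NO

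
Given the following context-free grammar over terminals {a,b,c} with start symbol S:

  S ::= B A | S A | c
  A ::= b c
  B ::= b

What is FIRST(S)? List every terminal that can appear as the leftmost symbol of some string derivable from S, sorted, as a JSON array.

FIRST iteration:
pass 1:
  A via A→b c: +{b}
  B via B→b: +{b}
  S via S→B A: +{b}
  S via S→c: +{c}
  FIRST[S]={b,c}  FIRST[A]={b}  FIRST[B]={b}
pass 2: done
  FIRST[S]={b,c}  FIRST[A]={b}  FIRST[B]={b}

FIRST(S) = ["b", "c"]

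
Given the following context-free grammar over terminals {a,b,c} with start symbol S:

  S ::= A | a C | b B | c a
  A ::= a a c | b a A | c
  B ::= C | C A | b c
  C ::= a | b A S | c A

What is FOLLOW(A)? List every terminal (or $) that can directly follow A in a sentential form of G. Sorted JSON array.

FIRST sets, iterate to fixpoint:
iter 1:
  A via A→a a c: +{a}
  A via A→b a A: +{b}
  A via A→c: +{c}
  B via B→b c: +{b}
  C via C→a: +{a}
  C via C→b A S: +{b}
  C via C→c A: +{c}
  S via S→A: +{a,b,c}
  FIRST[S]={a,b,c}  FIRST[A]={a,b,c}  FIRST[B]={b}  FIRST[C]={a,b,c}
iter 2:
  B via B→C: +{a,c}
  FIRST[S]={a,b,c}  FIRST[A]={a,b,c}  FIRST[B]={a,b,c}  FIRST[C]={a,b,c}
iter 3: done
  FIRST[S]={a,b,c}  FIRST[A]={a,b,c}  FIRST[B]={a,b,c}  FIRST[C]={a,b,c}

Compute FOLLOW by fixpoint:
FOLLOW(S) := {$}
pass 1:
  B→C A: FOLLOW(C) ⊇ FIRST(A) = {a,b,c}; new: +{a,b,c}
  C→b A S: FOLLOW(A) ⊇ FIRST(S) = {a,b,c}; new: +{a,b,c}
  C→b A S: FOLLOW(S) ⊇ FOLLOW(C) ⊇ {a,b,c}; new: +{a,b,c}
  S→A: FOLLOW(A) ⊇ FOLLOW(S) ⊇ {$,a,b,c}; new: +{$}
  S→a C: FOLLOW(C) ⊇ FOLLOW(S) ⊇ {$,a,b,c}; new: +{$}
  S→b B: FOLLOW(B) ⊇ FOLLOW(S) ⊇ {$,a,b,c}; new: +{$,a,b,c}
  FOLLOW(S)={$,a,b,c}  FOLLOW(A)={$,a,b,c}  FOLLOW(B)={$,a,b,c}  FOLLOW(C)={$,a,b,c}
pass 2: (stable)
  FOLLOW(S)={$,a,b,c}  FOLLOW(A)={$,a,b,c}  FOLLOW(B)={$,a,b,c}  FOLLOW(C)={$,a,b,c}

FOLLOW(A) = ["$", "a", "b", "c"]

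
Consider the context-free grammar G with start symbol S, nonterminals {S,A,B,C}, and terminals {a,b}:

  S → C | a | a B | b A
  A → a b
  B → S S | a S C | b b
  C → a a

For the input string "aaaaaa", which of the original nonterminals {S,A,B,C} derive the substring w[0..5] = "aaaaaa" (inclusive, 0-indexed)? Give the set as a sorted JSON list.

CNF form of G:
  S -> T0 B | T0 T0 | T1 A | a
  A -> T0 T1
  B -> S S | T0 X2 | T1 T1
  C -> T0 T0
  T0 -> a
  T1 -> b
  X2 -> S C

CYK fill, restricted to cells inside w[0..5]:
  [0..0]={S,T0}  "a"  orig:{S}
  [1..1]={S,T0}  "a"  orig:{S}
  [2..2]={S,T0}  "a"  orig:{S}
  [3..3]={S,T0}  "a"  orig:{S}
  [4..4]={S,T0}  "a"  orig:{S}
  [5..5]={S,T0}  "a"  orig:{S}
  [0..1]={B,C,S}  "aa"
  [1..2]={B,C,S}  "aa"
  [2..3]={B,C,S}  "aa"
  [3..4]={B,C,S}  "aa"
  [4..5]={B,C,S}  "aa"
  [0..2]={B,S,X2}  "aaa"  orig:{B,S}
  [1..3]={B,S,X2}  "aaa"  orig:{B,S}
  [2..4]={B,S,X2}  "aaa"  orig:{B,S}
  [3..5]={B,S,X2}  "aaa"  orig:{B,S}
  [0..3]={B,S,X2}  "aaaa"  orig:{B,S}
  [1..4]={B,S,X2}  "aaaa"  orig:{B,S}
  [2..5]={B,S,X2}  "aaaa"  orig:{B,S}
  [0..4]={B,S,X2}  "aaaaa"  orig:{B,S}
  [1..5]={B,S,X2}  "aaaaa"  orig:{B,S}
  [0..5]={B,S,X2}  "aaaaaa"  orig:{B,S}

Original NTs in T[0,5] deriving "aaaaaa": ["B", "S"]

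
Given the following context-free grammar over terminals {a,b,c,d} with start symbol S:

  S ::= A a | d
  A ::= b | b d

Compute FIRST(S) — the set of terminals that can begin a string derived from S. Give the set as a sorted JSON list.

FIRST iteration:
[1]
  A via A→b: +{b}
  S via S→A a: +{b}
  S via S→d: +{d}
  FIRST(S)={b,d}  FIRST(A)={b}
[2] (stable)
  FIRST(S)={b,d}  FIRST(A)={b}

FIRST(S) = ["b", "d"]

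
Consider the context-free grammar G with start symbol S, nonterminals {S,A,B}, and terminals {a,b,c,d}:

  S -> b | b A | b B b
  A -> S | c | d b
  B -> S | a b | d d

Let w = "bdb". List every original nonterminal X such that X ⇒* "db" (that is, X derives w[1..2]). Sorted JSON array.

Convert to CNF:
  S -> T0 A | T0 X5 | b
  A -> T0 A | T0 X3 | T1 T0 | b | c
  B -> T0 A | T0 X4 | T1 T1 | T2 T0 | b
  T0 -> b
  T1 -> d
  T2 -> a
  X3 -> B T0
  X4 -> B T0
  X5 -> B T0

Fill CYK table bottom-up — only the sub-triangle for w[1..2]:
  [1..1]={T1}  "d"  orig:{}
  [2..2]={A,B,S,T0}  "b"  orig:{A,B,S}
  [1..2]={A}  "db"

Original NTs in T[1,2] deriving "db": ["A"]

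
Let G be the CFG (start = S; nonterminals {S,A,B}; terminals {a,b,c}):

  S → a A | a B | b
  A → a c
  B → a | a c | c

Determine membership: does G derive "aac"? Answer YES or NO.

CNF form of G:
  S -> T0 A | T0 B | b
  A -> T0 T1
  B -> T0 T1 | a | c
  T0 -> a
  T1 -> c

CYK fill:
  [0..0]={B,T0}  "a"  orig:{B}
  [1..1]={B,T0}  "a"  orig:{B}
  [2..2]={B,T1}  "c"  orig:{B}
  [0..1]={S}  "aa"
  [1..2]={A,B,S}  "ac"
  [0..2]={S}  "aac"

S ∈ T[0,2] ⇒ YES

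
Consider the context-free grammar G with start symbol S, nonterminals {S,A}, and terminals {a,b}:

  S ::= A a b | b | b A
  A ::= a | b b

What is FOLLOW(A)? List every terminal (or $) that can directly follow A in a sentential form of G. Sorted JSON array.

FIRST iteration:
iter 1:
  A via A→a: +{a}
  A via A→b b: +{b}
  S via S→A a b: +{a,b}
  FIRST(S)={a,b}  FIRST(A)={a,b}
iter 2: done
  FIRST(S)={a,b}  FIRST(A)={a,b}

FOLLOW sets:
initialize: $ ∈ FOLLOW(S)
[1]
  S→A a b: FOLLOW(A) ⊇ FIRST(a) = {a}; new: +{a}
  S→b A: FOLLOW(A) ⊇ FOLLOW(S) ⊇ {$}; new: +{$}
  FOLLOW[S]={$}  FOLLOW[A]={$,a}
[2] (no change)
  FOLLOW[S]={$}  FOLLOW[A]={$,a}

FOLLOW(A) = ["$", "a"]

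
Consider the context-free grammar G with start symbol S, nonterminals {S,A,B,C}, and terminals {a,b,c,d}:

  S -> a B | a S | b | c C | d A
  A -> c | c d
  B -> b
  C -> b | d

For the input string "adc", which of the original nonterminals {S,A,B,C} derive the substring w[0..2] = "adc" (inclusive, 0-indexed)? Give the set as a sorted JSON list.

Convert to CNF:
  S -> T0 C | T1 A | T2 B | T2 S | b
  A -> T0 T1 | c
  B -> b
  C -> b | d
  T0 -> c
  T1 -> d
  T2 -> a

CYK table (by increasing span) (cells [i..j] with 0 ≤ i ≤ j ≤ 2 only):
  T[0,0] 'a' = {T2}  orig:{}
  T[1,1] 'd' = {C,T1}  orig:{C}
  T[2,2] 'c' = {A,T0}  orig:{A}
  T[0,1] 'ad' = ∅
  T[1,2] 'dc' = {S}
  T[0,2] 'adc' = {S}

Original NTs in T[0,2] deriving "adc": ["S"]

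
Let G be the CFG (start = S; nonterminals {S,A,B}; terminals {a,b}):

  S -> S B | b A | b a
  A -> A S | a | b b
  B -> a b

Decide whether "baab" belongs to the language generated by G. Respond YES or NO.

CNF form of G:
  S -> S B | T0 A | T0 T1
  A -> A S | T0 T0 | a
  B -> T1 T0
  T0 -> b
  T1 -> a

Fill CYK table bottom-up:
  [0..0]={T0}  "b"  orig:{}
  [1..1]={A,T1}  "a"  orig:{A}
  [2..2]={A,T1}  "a"  orig:{A}
  [3..3]={T0}  "b"  orig:{}
  [0..1]={S}  "ba"
  [1..2]=∅  "aa"
  [2..3]={B}  "ab"
  [0..2]=∅  "baa"
  [1..3]=∅  "aab"
  [0..3]={S}  "baab"

S ∈ T[0,3] ⇒ YES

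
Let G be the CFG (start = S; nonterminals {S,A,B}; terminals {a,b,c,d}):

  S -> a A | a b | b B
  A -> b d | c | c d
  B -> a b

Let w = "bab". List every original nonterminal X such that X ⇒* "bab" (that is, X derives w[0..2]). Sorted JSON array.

CNF form of G:
  S -> T0 B | T3 A | T3 T0
  A -> T0 T1 | T2 T1 | c
  B -> T3 T0
  T0 -> b
  T1 -> d
  T2 -> c
  T3 -> a

Fill CYK table bottom-up — only the sub-triangle for w[0..2]:
  [0..0]={T0}  "b"  orig:{}
  [1..1]={T3}  "a"  orig:{}
  [2..2]={T0}  "b"  orig:{}
  [0..1]=∅  "ba"
  [1..2]={B,S}  "ab"
  [0..2]={S}  "bab"

Original NTs in T[0,2] deriving "bab": ["S"]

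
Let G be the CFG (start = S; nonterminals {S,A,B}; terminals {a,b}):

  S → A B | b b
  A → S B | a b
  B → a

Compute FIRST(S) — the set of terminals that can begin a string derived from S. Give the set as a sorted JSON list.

FIRST iteration:
round 1:
  A via A→a b: +{a}
  B via B→a: +{a}
  S via S→A B: +{a}
  S via S→b b: +{b}
  S: {a,b}  A: {a}  B: {a}
round 2:
  A via A→S B: +{b}
  S: {a,b}  A: {a,b}  B: {a}
round 3: done
  S: {a,b}  A: {a,b}  B: {a}

FIRST(S) = ["a", "b"]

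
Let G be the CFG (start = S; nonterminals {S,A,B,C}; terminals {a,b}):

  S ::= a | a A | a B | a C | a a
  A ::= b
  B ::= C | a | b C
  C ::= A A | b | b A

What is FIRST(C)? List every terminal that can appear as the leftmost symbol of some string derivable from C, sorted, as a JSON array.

Compute FIRST by fixpoint:
iter 1:
  A via A→b: +{b}
  B via B→a: +{a}
  B via B→b C: +{b}
  C via C→A A: +{b}
  S via S→a: +{a}
  FIRST(S)={a}  FIRST(A)={b}  FIRST(B)={a,b}  FIRST(C)={b}
iter 2: (no change)
  FIRST(S)={a}  FIRST(A)={b}  FIRST(B)={a,b}  FIRST(C)={b}

FIRST(C) = ["b"]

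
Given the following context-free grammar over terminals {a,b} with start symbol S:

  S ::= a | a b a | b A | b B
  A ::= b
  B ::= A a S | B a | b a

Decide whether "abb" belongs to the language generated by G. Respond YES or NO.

CNF form of G:
  S -> T0 X3 | T1 A | T1 B | a
  A -> b
  B -> A X2 | B T0 | T1 T0
  T0 -> a
  T1 -> b
  X2 -> T0 S
  X3 -> T1 T0

CYK table (by increasing span):
  T[0,0] 'a' = {S,T0}  orig:{S}
  T[1,1] 'b' = {A,T1}  orig:{A}
  T[2,2] 'b' = {A,T1}  orig:{A}
  T[0,1] 'ab' = ∅
  T[1,2] 'bb' = {S}
  T[0,2] 'abb' = {X2}  orig:{}

S ∉ T[0,2] ⇒ NO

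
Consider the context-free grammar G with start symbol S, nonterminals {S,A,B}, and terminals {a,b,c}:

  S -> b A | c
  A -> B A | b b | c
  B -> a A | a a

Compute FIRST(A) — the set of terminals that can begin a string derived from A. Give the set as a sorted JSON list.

Compute FIRST by fixpoint:
iter 1:
  A via A→b b: +{b}
  A via A→c: +{c}
  B via B→a A: +{a}
  S via S→b A: +{b}
  S via S→c: +{c}
  S: {b,c}  A: {b,c}  B: {a}
iter 2:
  A via A→B A: +{a}
  S: {b,c}  A: {a,b,c}  B: {a}
iter 3: (no change)
  S: {b,c}  A: {a,b,c}  B: {a}

FIRST(A) = ["a", "b", "c"]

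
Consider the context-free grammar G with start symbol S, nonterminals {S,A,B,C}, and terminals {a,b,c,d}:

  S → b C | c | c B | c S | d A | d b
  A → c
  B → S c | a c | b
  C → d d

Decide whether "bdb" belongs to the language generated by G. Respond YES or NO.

Convert to CNF:
  S -> T0 B | T0 S | T2 A | T2 T3 | T3 C | c
  A -> c
  B -> S T0 | T1 T0 | b
  C -> T2 T2
  T0 -> c
  T1 -> a
  T2 -> d
  T3 -> b

CYK fill:
  cell(0,0) b: {B,T3}  orig:{B}
  cell(1,1) d: {T2}  orig:{}
  cell(2,2) b: {B,T3}  orig:{B}
  cell(0,1) bd: ∅
  cell(1,2) db: {S}
  cell(0,2) bdb: ∅

S ∉ T[0,2] ⇒ NO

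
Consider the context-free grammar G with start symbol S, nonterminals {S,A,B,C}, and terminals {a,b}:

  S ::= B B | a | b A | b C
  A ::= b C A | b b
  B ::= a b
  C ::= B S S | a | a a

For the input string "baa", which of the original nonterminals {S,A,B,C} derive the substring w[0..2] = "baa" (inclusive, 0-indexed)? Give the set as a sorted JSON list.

Convert to CNF:
  S -> B B | T0 A | T0 C | a
  A -> T0 T0 | T0 X2
  B -> T1 T0
  C -> B X3 | T1 T1 | a
  T0 -> b
  T1 -> a
  X2 -> C A
  X3 -> S S

CYK table (by increasing span) — only the sub-triangle for w[0..2]:
  T[0,0] 'b' = {T0}  orig:{}
  T[1,1] 'a' = {C,S,T1}  orig:{C,S}
  T[2,2] 'a' = {C,S,T1}  orig:{C,S}
  T[0,1] 'ba' = {S}
  T[1,2] 'aa' = {C,X3}  orig:{C}
  T[0,2] 'baa' = {S,X3}  orig:{S}

Original NTs in T[0,2] deriving "baa": ["S"]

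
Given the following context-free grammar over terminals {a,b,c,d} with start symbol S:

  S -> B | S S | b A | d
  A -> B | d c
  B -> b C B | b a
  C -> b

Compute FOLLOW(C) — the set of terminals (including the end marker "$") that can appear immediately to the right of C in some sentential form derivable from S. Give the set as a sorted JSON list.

FIRST sets, iterate to fixpoint:
[1]
  A via A→d c: +{d}
  B via B→b C B: +{b}
  C via C→b: +{b}
  S via S→B: +{b}
  S via S→d: +{d}
  S: {b,d}  A: {d}  B: {b}  C: {b}
[2]
  A via A→B: +{b}
  S: {b,d}  A: {b,d}  B: {b}  C: {b}
[3] done
  S: {b,d}  A: {b,d}  B: {b}  C: {b}

FOLLOW iteration:
FOLLOW(S) := {$}
pass 1:
  B→b C B: FOLLOW(C) ⊇ FIRST(B) = {b}; new: +{b}
  S→B: FOLLOW(B) ⊇ FOLLOW(S) ⊇ {$}; new: +{$}
  S→S S: FOLLOW(S) ⊇ FIRST(S) = {b,d}; new: +{b,d}
  S→b A: FOLLOW(A) ⊇ FOLLOW(S) ⊇ {$,b,d}; new: +{$,b,d}
  S: {$,b,d}  A: {$,b,d}  B: {$}  C: {b}
pass 2:
  A→B: FOLLOW(B) ⊇ FOLLOW(A) ⊇ {$,b,d}; new: +{b,d}
  S: {$,b,d}  A: {$,b,d}  B: {$,b,d}  C: {b}
pass 3: — fixpoint
  S: {$,b,d}  A: {$,b,d}  B: {$,b,d}  C: {b}

FOLLOW(C) = ["b"]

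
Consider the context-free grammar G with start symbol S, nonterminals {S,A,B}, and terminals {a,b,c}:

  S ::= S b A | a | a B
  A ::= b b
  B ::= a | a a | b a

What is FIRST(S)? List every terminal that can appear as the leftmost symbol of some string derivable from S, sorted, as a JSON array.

FIRST sets, iterate to fixpoint:
iter 1:
  A via A→b b: +{b}
  B via B→a: +{a}
  B via B→b a: +{b}
  S via S→a: +{a}
  S: {a}  A: {b}  B: {a,b}
iter 2: (no change)
  S: {a}  A: {b}  B: {a,b}

FIRST(S) = ["a"]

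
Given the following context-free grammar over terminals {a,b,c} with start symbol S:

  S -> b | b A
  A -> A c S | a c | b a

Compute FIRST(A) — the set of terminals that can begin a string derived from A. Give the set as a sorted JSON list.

FIRST iteration:
round 1:
  A via A→a c: +{a}
  A via A→b a: +{b}
  S via S→b: +{b}
  FIRST(S)={b}  FIRST(A)={a,b}
round 2: done
  FIRST(S)={b}  FIRST(A)={a,b}

FIRST(A) = ["a", "b"]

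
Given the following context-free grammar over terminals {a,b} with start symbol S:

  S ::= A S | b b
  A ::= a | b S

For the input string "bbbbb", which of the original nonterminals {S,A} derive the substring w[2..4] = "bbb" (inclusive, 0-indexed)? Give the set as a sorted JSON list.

CNF form of G:
  S -> A S | T0 T0
  A -> T0 S | a
  T0 -> b

CYK table (by increasing span), restricted to cells inside w[2..4]:
  [2..2]={T0}  "b"  orig:{}
  [3..3]={T0}  "b"  orig:{}
  [4..4]={T0}  "b"  orig:{}
  [2..3]={S}  "bb"
  [3..4]={S}  "bb"
  [2..4]={A}  "bbb"

Original NTs in T[2,4] deriving "bbb": ["A"]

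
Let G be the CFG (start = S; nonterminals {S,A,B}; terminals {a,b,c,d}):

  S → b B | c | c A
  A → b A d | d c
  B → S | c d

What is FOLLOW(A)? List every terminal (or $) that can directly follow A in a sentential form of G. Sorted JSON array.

FIRST iteration:
[1]
  A via A→b A d: +{b}
  A via A→d c: +{d}
  B via B→c d: +{c}
  S via S→b B: +{b}
  S via S→c: +{c}
  FIRST[S]={b,c}  FIRST[A]={b,d}  FIRST[B]={c}
[2]
  B via B→S: +{b}
  FIRST[S]={b,c}  FIRST[A]={b,d}  FIRST[B]={b,c}
[3] — fixpoint
  FIRST[S]={b,c}  FIRST[A]={b,d}  FIRST[B]={b,c}

Compute FOLLOW by fixpoint:
FOLLOW(S) := {$}
round 1:
  A→b A d: FOLLOW(A) ⊇ FIRST(d) = {d}; new: +{d}
  S→b B: FOLLOW(B) ⊇ FOLLOW(S) ⊇ {$}; new: +{$}
  S→c A: FOLLOW(A) ⊇ FOLLOW(S) ⊇ {$}; new: +{$}
  S: {$}  A: {$,d}  B: {$}
round 2: (stable)
  S: {$}  A: {$,d}  B: {$}

FOLLOW(A) = ["$", "d"]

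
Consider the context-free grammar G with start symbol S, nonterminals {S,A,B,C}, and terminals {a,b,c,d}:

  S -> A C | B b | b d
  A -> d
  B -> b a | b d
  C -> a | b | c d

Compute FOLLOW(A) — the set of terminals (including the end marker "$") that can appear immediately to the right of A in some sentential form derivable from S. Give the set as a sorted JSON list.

FIRST sets, iterate to fixpoint:
iter 1:
  A via A→d: +{d}
  B via B→b a: +{b}
  C via C→a: +{a}
  C via C→b: +{b}
  C via C→c d: +{c}
  S via S→A C: +{d}
  S via S→B b: +{b}
  FIRST(S)={b,d}  FIRST(A)={d}  FIRST(B)={b}  FIRST(C)={a,b,c}
iter 2: (no change)
  FIRST(S)={b,d}  FIRST(A)={d}  FIRST(B)={b}  FIRST(C)={a,b,c}

FOLLOW sets:
seed FOLLOW(S) with $
pass 1:
  S→A C: FOLLOW(A) ⊇ FIRST(C) = {a,b,c}; new: +{a,b,c}
  S→A C: FOLLOW(C) ⊇ FOLLOW(S) ⊇ {$}; new: +{$}
  S→B b: FOLLOW(B) ⊇ FIRST(b) = {b}; new: +{b}
  S: {$}  A: {a,b,c}  B: {b}  C: {$}
pass 2: done
  S: {$}  A: {a,b,c}  B: {b}  C: {$}

FOLLOW(A) = ["a", "b", "c"]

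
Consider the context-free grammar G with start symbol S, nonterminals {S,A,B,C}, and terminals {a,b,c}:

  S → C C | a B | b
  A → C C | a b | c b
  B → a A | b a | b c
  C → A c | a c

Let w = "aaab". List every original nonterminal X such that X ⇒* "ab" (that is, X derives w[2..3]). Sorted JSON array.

Convert to CNF:
  S -> C C | T0 B | b
  A -> C C | T0 T1 | T2 T1
  B -> T0 A | T1 T0 | T1 T2
  C -> A T2 | T0 T2
  T0 -> a
  T1 -> b
  T2 -> c

CYK table (by increasing span), restricted to cells inside w[2..3]:
  T[2,2] 'a' = {T0}  orig:{}
  T[3,3] 'b' = {S,T1}  orig:{S}
  T[2,3] 'ab' = {A}

Original NTs in T[2,3] deriving "ab": ["A"]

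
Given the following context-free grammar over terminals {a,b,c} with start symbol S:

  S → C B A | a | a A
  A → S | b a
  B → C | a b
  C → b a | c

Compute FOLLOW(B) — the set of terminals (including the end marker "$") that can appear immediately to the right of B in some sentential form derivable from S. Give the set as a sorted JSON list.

FIRST sets, iterate to fixpoint:
round 1:
  A via A→b a: +{b}
  B via B→a b: +{a}
  C via C→b a: +{b}
  C via C→c: +{c}
  S via S→C B A: +{b,c}
  S via S→a: +{a}
  FIRST[S]={a,b,c}  FIRST[A]={b}  FIRST[B]={a}  FIRST[C]={b,c}
round 2:
  A via A→S: +{a,c}
  B via B→C: +{b,c}
  FIRST[S]={a,b,c}  FIRST[A]={a,b,c}  FIRST[B]={a,b,c}  FIRST[C]={b,c}
round 3: (no change)
  FIRST[S]={a,b,c}  FIRST[A]={a,b,c}  FIRST[B]={a,b,c}  FIRST[C]={b,c}

FOLLOW iteration:
initialize: $ ∈ FOLLOW(S)
[1]
  S→C B A: FOLLOW(C) ⊇ FIRST(B) = {a,b,c}; new: +{a,b,c}
  S→C B A: FOLLOW(B) ⊇ FIRST(A) = {a,b,c}; new: +{a,b,c}
  S→C B A: FOLLOW(A) ⊇ FOLLOW(S) ⊇ {$}; new: +{$}
  S: {$}  A: {$}  B: {a,b,c}  C: {a,b,c}
[2] done
  S: {$}  A: {$}  B: {a,b,c}  C: {a,b,c}

FOLLOW(B) = ["a", "b", "c"]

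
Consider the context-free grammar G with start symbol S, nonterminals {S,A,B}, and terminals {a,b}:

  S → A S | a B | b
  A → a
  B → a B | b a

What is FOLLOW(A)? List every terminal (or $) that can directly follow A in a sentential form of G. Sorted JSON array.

FIRST iteration:
pass 1:
  A via A→a: +{a}
  B via B→a B: +{a}
  B via B→b a: +{b}
  S via S→A S: +{a}
  S via S→b: +{b}
  FIRST(S)={a,b}  FIRST(A)={a}  FIRST(B)={a,b}
pass 2: done
  FIRST(S)={a,b}  FIRST(A)={a}  FIRST(B)={a,b}

Compute FOLLOW by fixpoint:
seed FOLLOW(S) with $
round 1:
  S→A S: FOLLOW(A) ⊇ FIRST(S) = {a,b}; new: +{a,b}
  S→a B: FOLLOW(B) ⊇ FOLLOW(S) ⊇ {$}; new: +{$}
  FOLLOW[S]={$}  FOLLOW[A]={a,b}  FOLLOW[B]={$}
round 2: (no change)
  FOLLOW[S]={$}  FOLLOW[A]={a,b}  FOLLOW[B]={$}

FOLLOW(A) = ["a", "b"]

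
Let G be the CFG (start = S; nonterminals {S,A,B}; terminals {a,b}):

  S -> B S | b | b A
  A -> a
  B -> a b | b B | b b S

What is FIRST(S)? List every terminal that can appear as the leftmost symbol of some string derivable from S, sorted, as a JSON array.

Compute FIRST by fixpoint:
pass 1:
  A via A→a: +{a}
  B via B→a b: +{a}
  B via B→b B: +{b}
  S via S→B S: +{a,b}
  FIRST[S]={a,b}  FIRST[A]={a}  FIRST[B]={a,b}
pass 2: (stable)
  FIRST[S]={a,b}  FIRST[A]={a}  FIRST[B]={a,b}

FIRST(S) = ["a", "b"]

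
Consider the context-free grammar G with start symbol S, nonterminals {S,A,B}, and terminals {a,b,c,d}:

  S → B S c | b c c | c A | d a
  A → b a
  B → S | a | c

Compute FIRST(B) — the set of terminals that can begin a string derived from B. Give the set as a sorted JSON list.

Compute FIRST by fixpoint:
round 1:
  A via A→b a: +{b}
  B via B→a: +{a}
  B via B→c: +{c}
  S via S→B S c: +{a,c}
  S via S→b c c: +{b}
  S via S→d a: +{d}
  FIRST(S)={a,b,c,d}  FIRST(A)={b}  FIRST(B)={a,c}
round 2:
  B via B→S: +{b,d}
  FIRST(S)={a,b,c,d}  FIRST(A)={b}  FIRST(B)={a,b,c,d}
round 3: — fixpoint
  FIRST(S)={a,b,c,d}  FIRST(A)={b}  FIRST(B)={a,b,c,d}

FIRST(B) = ["a", "b", "c", "d"]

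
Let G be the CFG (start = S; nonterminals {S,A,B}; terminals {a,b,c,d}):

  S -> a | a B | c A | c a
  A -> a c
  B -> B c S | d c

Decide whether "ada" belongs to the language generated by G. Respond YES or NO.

Convert to CNF:
  S -> T0 B | T1 A | T1 T0 | a
  A -> T0 T1
  B -> B X3 | T2 T1
  T0 -> a
  T1 -> c
  T2 -> d
  X3 -> T1 S

Fill CYK table bottom-up:
  T[0,0] 'a' = {S,T0}  orig:{S}
  T[1,1] 'd' = {T2}  orig:{}
  T[2,2] 'a' = {S,T0}  orig:{S}
  T[0,1] 'ad' = ∅
  T[1,2] 'da' = ∅
  T[0,2] 'ada' = ∅

S ∉ T[0,2] ⇒ NO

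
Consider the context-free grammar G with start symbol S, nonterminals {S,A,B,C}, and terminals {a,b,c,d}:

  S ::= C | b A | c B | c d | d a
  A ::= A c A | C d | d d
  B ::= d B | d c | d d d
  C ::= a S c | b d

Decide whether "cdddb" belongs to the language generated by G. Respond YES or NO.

CNF form of G:
  S -> T0 B | T0 T1 | T1 T2 | T2 X7 | T3 A | T3 T1
  A -> A X4 | C T1 | T1 T1
  B -> T1 B | T1 T0 | T1 X5
  C -> T2 X6 | T3 T1
  T0 -> c
  T1 -> d
  T2 -> a
  T3 -> b
  X4 -> T0 A
  X5 -> T1 T1
  X6 -> S T0
  X7 -> S T0

CYK table (by increasing span):
  cell(0,0) c: {T0}  orig:{}
  cell(1,1) d: {T1}  orig:{}
  cell(2,2) d: {T1}  orig:{}
  cell(3,3) d: {T1}  orig:{}
  cell(4,4) b: {T3}  orig:{}
  cell(0,1) cd: {S}
  cell(1,2) dd: {A,X5}  orig:{A}
  cell(2,3) dd: {A,X5}  orig:{A}
  cell(3,4) db: ∅
  cell(0,2) cdd: {X4}  orig:{}
  cell(1,3) ddd: {B}
  cell(2,4) ddb: ∅
  cell(0,3) cddd: {S}
  cell(1,4) dddb: ∅
  cell(0,4) cdddb: ∅

S ∉ T[0,4] ⇒ NO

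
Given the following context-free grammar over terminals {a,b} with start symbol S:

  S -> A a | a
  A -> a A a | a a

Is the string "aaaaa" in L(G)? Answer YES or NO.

Convert to CNF:
  S -> A T0 | a
  A -> T0 T0 | T0 X1
  T0 -> a
  X1 -> A T0

Fill CYK table bottom-up:
  T[0,0] 'a' = {S,T0}  orig:{S}
  T[1,1] 'a' = {S,T0}  orig:{S}
  T[2,2] 'a' = {S,T0}  orig:{S}
  T[3,3] 'a' = {S,T0}  orig:{S}
  T[4,4] 'a' = {S,T0}  orig:{S}
  T[0,1] 'aa' = {A}
  T[1,2] 'aa' = {A}
  T[2,3] 'aa' = {A}
  T[3,4] 'aa' = {A}
  T[0,2] 'aaa' = {S,X1}  orig:{S}
  T[1,3] 'aaa' = {S,X1}  orig:{S}
  T[2,4] 'aaa' = {S,X1}  orig:{S}
  T[0,3] 'aaaa' = {A}
  T[1,4] 'aaaa' = {A}
  T[0,4] 'aaaaa' = {S,X1}  orig:{S}

S ∈ T[0,4] ⇒ YES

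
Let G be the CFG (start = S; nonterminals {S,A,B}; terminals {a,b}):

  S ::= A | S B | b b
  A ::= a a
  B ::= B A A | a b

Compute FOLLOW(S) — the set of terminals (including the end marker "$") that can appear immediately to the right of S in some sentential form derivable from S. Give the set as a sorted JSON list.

FIRST iteration:
round 1:
  A via A→a a: +{a}
  B via B→a b: +{a}
  S via S→A: +{a}
  S via S→b b: +{b}
  FIRST(S)={a,b}  FIRST(A)={a}  FIRST(B)={a}
round 2: done
  FIRST(S)={a,b}  FIRST(A)={a}  FIRST(B)={a}

FOLLOW iteration:
FOLLOW(S) := {$}
[1]
  B→B A A: FOLLOW(B) ⊇ FIRST(A) = {a}; new: +{a}
  B→B A A: FOLLOW(A) ⊇ FIRST(A) = {a}; new: +{a}
  S→A: FOLLOW(A) ⊇ FOLLOW(S) ⊇ {$}; new: +{$}
  S→S B: FOLLOW(S) ⊇ FIRST(B) = {a}; new: +{a}
  S→S B: FOLLOW(B) ⊇ FOLLOW(S) ⊇ {$,a}; new: +{$}
  FOLLOW[S]={$,a}  FOLLOW[A]={$,a}  FOLLOW[B]={$,a}
[2] (stable)
  FOLLOW[S]={$,a}  FOLLOW[A]={$,a}  FOLLOW[B]={$,a}

FOLLOW(S) = ["$", "a"]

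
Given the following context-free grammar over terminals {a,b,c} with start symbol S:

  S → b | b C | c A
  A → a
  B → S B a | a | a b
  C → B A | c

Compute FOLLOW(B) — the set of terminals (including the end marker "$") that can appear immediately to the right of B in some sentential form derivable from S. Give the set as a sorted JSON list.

FIRST iteration:
round 1:
  A via A→a: +{a}
  B via B→a: +{a}
  C via C→B A: +{a}
  C via C→c: +{c}
  S via S→b: +{b}
  S via S→c A: +{c}
  S: {b,c}  A: {a}  B: {a}  C: {a,c}
round 2:
  B via B→S B a: +{b,c}
  C via C→B A: +{b}
  S: {b,c}  A: {a}  B: {a,b,c}  C: {a,b,c}
round 3: done
  S: {b,c}  A: {a}  B: {a,b,c}  C: {a,b,c}

FOLLOW sets:
seed FOLLOW(S) with $
pass 1:
  B→S B a: FOLLOW(S) ⊇ FIRST(B) = {a,b,c}; new: +{a,b,c}
  B→S B a: FOLLOW(B) ⊇ FIRST(a) = {a}; new: +{a}
  S→b C: FOLLOW(C) ⊇ FOLLOW(S) ⊇ {$,a,b,c}; new: +{$,a,b,c}
  S→c A: FOLLOW(A) ⊇ FOLLOW(S) ⊇ {$,a,b,c}; new: +{$,a,b,c}
  FOLLOW(S)={$,a,b,c}  FOLLOW(A)={$,a,b,c}  FOLLOW(B)={a}  FOLLOW(C)={$,a,b,c}
pass 2: done
  FOLLOW(S)={$,a,b,c}  FOLLOW(A)={$,a,b,c}  FOLLOW(B)={a}  FOLLOW(C)={$,a,b,c}

FOLLOW(B) = ["a"]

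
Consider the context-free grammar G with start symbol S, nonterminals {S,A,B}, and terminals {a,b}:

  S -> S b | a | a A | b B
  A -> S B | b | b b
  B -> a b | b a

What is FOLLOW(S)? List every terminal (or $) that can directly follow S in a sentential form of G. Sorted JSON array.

FIRST iteration:
round 1:
  A via A→b: +{b}
  B via B→a b: +{a}
  B via B→b a: +{b}
  S via S→a: +{a}
  S via S→b B: +{b}
  S: {a,b}  A: {b}  B: {a,b}
round 2:
  A via A→S B: +{a}
  S: {a,b}  A: {a,b}  B: {a,b}
round 3: (stable)
  S: {a,b}  A: {a,b}  B: {a,b}

FOLLOW sets:
initialize: $ ∈ FOLLOW(S)
[1]
  A→S B: FOLLOW(S) ⊇ FIRST(B) = {a,b}; new: +{a,b}
  S→a A: FOLLOW(A) ⊇ FOLLOW(S) ⊇ {$,a,b}; new: +{$,a,b}
  S→b B: FOLLOW(B) ⊇ FOLLOW(S) ⊇ {$,a,b}; new: +{$,a,b}
  FOLLOW(S)={$,a,b}  FOLLOW(A)={$,a,b}  FOLLOW(B)={$,a,b}
[2] done
  FOLLOW(S)={$,a,b}  FOLLOW(A)={$,a,b}  FOLLOW(B)={$,a,b}

FOLLOW(S) = ["$", "a", "b"]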